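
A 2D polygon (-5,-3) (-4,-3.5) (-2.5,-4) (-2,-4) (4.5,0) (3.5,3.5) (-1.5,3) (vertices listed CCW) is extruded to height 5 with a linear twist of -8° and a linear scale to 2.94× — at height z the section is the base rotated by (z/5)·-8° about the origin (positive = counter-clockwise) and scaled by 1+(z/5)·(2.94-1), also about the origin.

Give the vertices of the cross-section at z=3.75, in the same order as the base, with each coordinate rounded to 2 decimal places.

t = z/height = 3.75/5 = 0.75
s = 1 + (scale-1)·z/height = 1 + (2.94-1)·3.75/5 = 2.455000
θ = twist·z/height = -8°·3.75/5 = -6.0000° = -0.104720 rad
cos θ = 0.994522, sin θ = -0.104528 (intermediates below are computed at full precision and shown rounded to 5 d.p.)
v1: (-5,-3) → rotate → (-5.28619,-2.46092) → ×s → (-12.97761,-6.04157) → (-12.98,-6.04)
v2: (-4,-3.5) → rotate → (-4.34394,-3.06271) → ×s → (-10.66437,-7.51896) → (-10.66,-7.52)
v3: (-2.5,-4) → rotate → (-2.90442,-3.71677) → ×s → (-7.13035,-9.12466) → (-7.13,-9.12)
v4: (-2,-4) → rotate → (-2.40716,-3.76903) → ×s → (-5.90957,-9.25297) → (-5.91,-9.25)
v5: (4.5,0) → rotate → (4.47535,-0.47038) → ×s → (10.98698,-1.15478) → (10.99,-1.15)
v6: (3.5,3.5) → rotate → (3.84668,3.11498) → ×s → (9.44359,7.64727) → (9.44,7.65)
v7: (-1.5,3) → rotate → (-1.17820,3.14036) → ×s → (-2.89247,7.70958) → (-2.89,7.71)

Cross-section at z=3.75: (-12.98,-6.04) (-10.66,-7.52) (-7.13,-9.12) (-5.91,-9.25) (10.99,-1.15) (9.44,7.65) (-2.89,7.71)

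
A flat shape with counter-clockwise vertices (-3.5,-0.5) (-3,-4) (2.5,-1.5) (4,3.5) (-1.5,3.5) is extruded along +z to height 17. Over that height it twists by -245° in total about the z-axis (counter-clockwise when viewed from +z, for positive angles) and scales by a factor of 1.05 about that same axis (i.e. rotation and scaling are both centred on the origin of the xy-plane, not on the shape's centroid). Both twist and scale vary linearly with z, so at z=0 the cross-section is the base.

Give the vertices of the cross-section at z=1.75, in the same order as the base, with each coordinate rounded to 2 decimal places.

t = z/height = 1.75/17 = 0.102941
s = 1 + (scale-1)·z/height = 1 + (1.05-1)·1.75/17 = 1.005147
θ = twist·z/height = -245°·1.75/17 = -25.2206° = -0.440182 rad
cos θ = 0.904674, sin θ = -0.426104 (intermediates below are computed at full precision and shown rounded to 5 d.p.)
v1: (-3.5,-0.5) → rotate → (-3.37941,1.03903) → ×s → (-3.39681,1.04438) → (-3.40,1.04)
v2: (-3,-4) → rotate → (-4.41844,-2.34038) → ×s → (-4.44118,-2.35243) → (-4.44,-2.35)
v3: (2.5,-1.5) → rotate → (1.62253,-2.42227) → ×s → (1.63088,-2.43474) → (1.63,-2.43)
v4: (4,3.5) → rotate → (5.11006,1.46194) → ×s → (5.13636,1.46947) → (5.14,1.47)
v5: (-1.5,3.5) → rotate → (0.13435,3.80552) → ×s → (0.13505,3.82510) → (0.14,3.83)

Cross-section at z=1.75: (-3.40,1.04) (-4.44,-2.35) (1.63,-2.43) (5.14,1.47) (0.14,3.83)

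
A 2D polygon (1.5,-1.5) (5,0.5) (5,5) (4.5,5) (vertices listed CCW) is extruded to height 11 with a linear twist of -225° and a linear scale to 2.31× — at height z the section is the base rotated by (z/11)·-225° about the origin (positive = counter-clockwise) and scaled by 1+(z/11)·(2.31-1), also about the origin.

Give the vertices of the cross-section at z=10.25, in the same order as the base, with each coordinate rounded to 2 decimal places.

t = z/height = 10.25/11 = 0.931818
s = 1 + (scale-1)·z/height = 1 + (2.31-1)·10.25/11 = 2.220682
θ = twist·z/height = -225°·10.25/11 = -209.6591° = -3.659241 rad
cos θ = -0.868985, sin θ = 0.494838 (intermediates below are computed at full precision and shown rounded to 5 d.p.)
v1: (1.5,-1.5) → rotate → (-0.56122,2.04574) → ×s → (-1.24629,4.54293) → (-1.25,4.54)
v2: (5,0.5) → rotate → (-4.59234,2.03970) → ×s → (-10.19814,4.52952) → (-10.20,4.53)
v3: (5,5) → rotate → (-6.81912,-1.87073) → ×s → (-15.14309,-4.15430) → (-15.14,-4.15)
v4: (4.5,5) → rotate → (-6.38462,-2.11815) → ×s → (-14.17822,-4.70374) → (-14.18,-4.70)

Cross-section at z=10.25: (-1.25,4.54) (-10.20,4.53) (-15.14,-4.15) (-14.18,-4.70)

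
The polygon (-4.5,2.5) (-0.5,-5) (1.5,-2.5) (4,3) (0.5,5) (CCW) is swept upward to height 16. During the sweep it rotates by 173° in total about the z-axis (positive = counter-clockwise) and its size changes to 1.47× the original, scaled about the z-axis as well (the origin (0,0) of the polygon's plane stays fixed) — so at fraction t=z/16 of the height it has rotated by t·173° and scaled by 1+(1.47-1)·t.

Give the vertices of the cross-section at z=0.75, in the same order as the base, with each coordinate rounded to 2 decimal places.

Cross-section at z=0.75: (-4.91,1.88) (0.21,-5.13) (1.88,-2.31) (3.61,3.61) (-0.21,5.13)

t = z/height = 0.75/16 = 0.046875
s = 1 + (scale-1)·z/height = 1 + (1.47-1)·0.75/16 = 1.022031
θ = twist·z/height = 173°·0.75/16 = 8.1094° = 0.141535 rad
cos θ = 0.990001, sin θ = 0.141063 (intermediates below are computed at full precision and shown rounded to 5 d.p.)
v1: (-4.5,2.5) → rotate → (-4.80766,1.84022) → ×s → (-4.91358,1.88076) → (-4.91,1.88)
v2: (-0.5,-5) → rotate → (0.21032,-5.02053) → ×s → (0.21495,-5.13114) → (0.21,-5.13)
v3: (1.5,-2.5) → rotate → (1.83766,-2.26341) → ×s → (1.87814,-2.31327) → (1.88,-2.31)
v4: (4,3) → rotate → (3.53681,3.53425) → ×s → (3.61473,3.61212) → (3.61,3.61)
v5: (0.5,5) → rotate → (-0.21032,5.02053) → ×s → (-0.21495,5.13114) → (-0.21,5.13)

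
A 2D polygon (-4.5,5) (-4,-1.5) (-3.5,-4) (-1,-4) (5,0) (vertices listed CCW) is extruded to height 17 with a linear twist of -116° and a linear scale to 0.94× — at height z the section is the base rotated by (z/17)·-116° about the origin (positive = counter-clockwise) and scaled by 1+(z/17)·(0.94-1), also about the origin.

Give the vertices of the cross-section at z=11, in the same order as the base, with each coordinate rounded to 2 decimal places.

t = z/height = 11/17 = 0.647059
s = 1 + (scale-1)·z/height = 1 + (0.94-1)·11/17 = 0.961176
θ = twist·z/height = -116°·11/17 = -75.0588° = -1.310024 rad
cos θ = 0.257827, sin θ = -0.966191 (intermediates below are computed at full precision and shown rounded to 5 d.p.)
v1: (-4.5,5) → rotate → (3.67073,5.63700) → ×s → (3.52822,5.41815) → (3.53,5.42)
v2: (-4,-1.5) → rotate → (-2.48060,3.47802) → ×s → (-2.38429,3.34299) → (-2.38,3.34)
v3: (-3.5,-4) → rotate → (-4.76716,2.35036) → ×s → (-4.58208,2.25911) → (-4.58,2.26)
v4: (-1,-4) → rotate → (-4.12259,-0.06512) → ×s → (-3.96254,-0.06259) → (-3.96,-0.06)
v5: (5,0) → rotate → (1.28914,-4.83096) → ×s → (1.23909,-4.64340) → (1.24,-4.64)

Cross-section at z=11: (3.53,5.42) (-2.38,3.34) (-4.58,2.26) (-3.96,-0.06) (1.24,-4.64)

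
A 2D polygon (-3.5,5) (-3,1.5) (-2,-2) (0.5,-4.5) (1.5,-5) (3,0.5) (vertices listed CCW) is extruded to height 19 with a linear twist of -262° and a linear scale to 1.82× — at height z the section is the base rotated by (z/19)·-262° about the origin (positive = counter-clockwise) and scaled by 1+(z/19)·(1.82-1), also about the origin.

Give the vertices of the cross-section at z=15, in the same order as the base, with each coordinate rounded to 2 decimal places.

Cross-section at z=15: (1.43,-9.95) (3.29,-4.44) (4.43,1.45) (2.61,6.99) (1.51,8.47) (-4.78,1.50)

t = z/height = 15/19 = 0.789474
s = 1 + (scale-1)·z/height = 1 + (1.82-1)·15/19 = 1.647368
θ = twist·z/height = -262°·15/19 = -206.8421° = -3.610076 rad
cos θ = -0.892254, sin θ = 0.451533 (intermediates below are computed at full precision and shown rounded to 5 d.p.)
v1: (-3.5,5) → rotate → (0.86522,-6.04164) → ×s → (1.42534,-9.95280) → (1.43,-9.95)
v2: (-3,1.5) → rotate → (1.99946,-2.69298) → ×s → (3.29385,-4.43633) → (3.29,-4.44)
v3: (-2,-2) → rotate → (2.68758,0.88144) → ×s → (4.42743,1.45206) → (4.43,1.45)
v4: (0.5,-4.5) → rotate → (1.58577,4.24091) → ×s → (2.61235,6.98634) → (2.61,6.99)
v5: (1.5,-5) → rotate → (0.91929,5.13857) → ×s → (1.51440,8.46512) → (1.51,8.47)
v6: (3,0.5) → rotate → (-2.90253,0.90847) → ×s → (-4.78154,1.49659) → (-4.78,1.50)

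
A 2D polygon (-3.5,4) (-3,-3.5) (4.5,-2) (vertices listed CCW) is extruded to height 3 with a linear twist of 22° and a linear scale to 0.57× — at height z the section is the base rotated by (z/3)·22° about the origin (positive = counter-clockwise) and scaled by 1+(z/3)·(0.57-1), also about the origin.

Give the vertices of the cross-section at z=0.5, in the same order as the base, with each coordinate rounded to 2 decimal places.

t = z/height = 0.5/3 = 0.166667
s = 1 + (scale-1)·z/height = 1 + (0.57-1)·0.5/3 = 0.928333
θ = twist·z/height = 22°·0.5/3 = 3.6667° = 0.063995 rad
cos θ = 0.997953, sin θ = 0.063952 (intermediates below are computed at full precision and shown rounded to 5 d.p.)
v1: (-3.5,4) → rotate → (-3.74864,3.76798) → ×s → (-3.47999,3.49794) → (-3.48,3.50)
v2: (-3,-3.5) → rotate → (-2.77003,-3.68469) → ×s → (-2.57151,-3.42062) → (-2.57,-3.42)
v3: (4.5,-2) → rotate → (4.61869,-1.70812) → ×s → (4.28769,-1.58571) → (4.29,-1.59)

Cross-section at z=0.5: (-3.48,3.50) (-2.57,-3.42) (4.29,-1.59)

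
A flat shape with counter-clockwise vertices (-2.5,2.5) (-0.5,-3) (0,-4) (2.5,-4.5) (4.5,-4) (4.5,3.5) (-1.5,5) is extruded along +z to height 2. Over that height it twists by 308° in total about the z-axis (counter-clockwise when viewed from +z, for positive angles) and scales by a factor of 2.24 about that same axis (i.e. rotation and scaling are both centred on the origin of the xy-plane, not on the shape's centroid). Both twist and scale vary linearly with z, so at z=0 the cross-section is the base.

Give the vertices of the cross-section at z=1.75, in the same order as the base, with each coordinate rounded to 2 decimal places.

t = z/height = 1.75/2 = 0.875
s = 1 + (scale-1)·z/height = 1 + (2.24-1)·1.75/2 = 2.085000
θ = twist·z/height = 308°·1.75/2 = 269.5000° = 4.703662 rad
cos θ = -0.008727, sin θ = -0.999962 (intermediates below are computed at full precision and shown rounded to 5 d.p.)
v1: (-2.5,2.5) → rotate → (2.52172,2.47809) → ×s → (5.25779,5.16681) → (5.26,5.17)
v2: (-0.5,-3) → rotate → (-2.99552,0.52616) → ×s → (-6.24566,1.09704) → (-6.25,1.10)
v3: (0,-4) → rotate → (-3.99985,0.03491) → ×s → (-8.33968,0.07278) → (-8.34,0.07)
v4: (2.5,-4.5) → rotate → (-4.52164,-2.46064) → ×s → (-9.42763,-5.13042) → (-9.43,-5.13)
v5: (4.5,-4) → rotate → (-4.03912,-4.46492) → ×s → (-8.42156,-9.30936) → (-8.42,-9.31)
v6: (4.5,3.5) → rotate → (3.46060,-4.53037) → ×s → (7.21535,-9.44582) → (7.22,-9.45)
v7: (-1.5,5) → rotate → (5.01290,1.45631) → ×s → (10.45190,3.03641) → (10.45,3.04)

Cross-section at z=1.75: (5.26,5.17) (-6.25,1.10) (-8.34,0.07) (-9.43,-5.13) (-8.42,-9.31) (7.22,-9.45) (10.45,3.04)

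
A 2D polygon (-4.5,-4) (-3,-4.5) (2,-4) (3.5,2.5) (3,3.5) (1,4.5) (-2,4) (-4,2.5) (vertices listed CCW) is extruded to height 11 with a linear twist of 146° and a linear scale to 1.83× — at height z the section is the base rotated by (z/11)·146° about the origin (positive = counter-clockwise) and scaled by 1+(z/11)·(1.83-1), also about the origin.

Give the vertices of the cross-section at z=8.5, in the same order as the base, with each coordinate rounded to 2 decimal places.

Cross-section at z=8.5: (8.92,-4.26) (8.72,-1.67) (4.78,5.57) (-6.01,3.70) (-7.20,2.31) (-7.44,-1.35) (-4.78,-5.57) (-1.24,-7.64)

t = z/height = 8.5/11 = 0.772727
s = 1 + (scale-1)·z/height = 1 + (1.83-1)·8.5/11 = 1.641364
θ = twist·z/height = 146°·8.5/11 = 112.8182° = 1.969049 rad
cos θ = -0.387808, sin θ = 0.921740 (intermediates below are computed at full precision and shown rounded to 5 d.p.)
v1: (-4.5,-4) → rotate → (5.43210,-2.59660) → ×s → (8.91605,-4.26196) → (8.92,-4.26)
v2: (-3,-4.5) → rotate → (5.31125,-1.02008) → ×s → (8.71770,-1.67433) → (8.72,-1.67)
v3: (2,-4) → rotate → (2.91134,3.39471) → ×s → (4.77857,5.57196) → (4.78,5.57)
v4: (3.5,2.5) → rotate → (-3.66168,2.25657) → ×s → (-6.01015,3.70385) → (-6.01,3.70)
v5: (3,3.5) → rotate → (-4.38951,1.40789) → ×s → (-7.20479,2.31086) → (-7.20,2.31)
v6: (1,4.5) → rotate → (-4.53564,-0.82340) → ×s → (-7.44463,-1.35149) → (-7.44,-1.35)
v7: (-2,4) → rotate → (-2.91134,-3.39471) → ×s → (-4.77857,-5.57196) → (-4.78,-5.57)
v8: (-4,2.5) → rotate → (-0.75312,-4.65648) → ×s → (-1.23614,-7.64298) → (-1.24,-7.64)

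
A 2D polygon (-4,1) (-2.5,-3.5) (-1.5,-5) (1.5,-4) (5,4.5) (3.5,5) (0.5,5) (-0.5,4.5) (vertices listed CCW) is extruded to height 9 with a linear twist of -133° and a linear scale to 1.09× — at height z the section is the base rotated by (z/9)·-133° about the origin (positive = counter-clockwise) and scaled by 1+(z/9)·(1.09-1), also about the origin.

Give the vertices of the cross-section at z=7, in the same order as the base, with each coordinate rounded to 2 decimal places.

t = z/height = 7/9 = 0.777778
s = 1 + (scale-1)·z/height = 1 + (1.09-1)·7/9 = 1.070000
θ = twist·z/height = -133°·7/9 = -103.4444° = -1.805446 rad
cos θ = -0.232502, sin θ = -0.972596 (intermediates below are computed at full precision and shown rounded to 5 d.p.)
v1: (-4,1) → rotate → (1.90261,3.65788) → ×s → (2.03579,3.91393) → (2.04,3.91)
v2: (-2.5,-3.5) → rotate → (-2.82283,3.24525) → ×s → (-3.02043,3.47242) → (-3.02,3.47)
v3: (-1.5,-5) → rotate → (-4.51423,2.62141) → ×s → (-4.83022,2.80490) → (-4.83,2.80)
v4: (1.5,-4) → rotate → (-4.23914,-0.52888) → ×s → (-4.53588,-0.56591) → (-4.54,-0.57)
v5: (5,4.5) → rotate → (3.21417,-5.90924) → ×s → (3.43916,-6.32289) → (3.44,-6.32)
v6: (3.5,5) → rotate → (4.04922,-4.56660) → ×s → (4.33267,-4.88626) → (4.33,-4.89)
v7: (0.5,5) → rotate → (4.74673,-1.64881) → ×s → (5.07900,-1.76423) → (5.08,-1.76)
v8: (-0.5,4.5) → rotate → (4.49293,-0.55996) → ×s → (4.80744,-0.59916) → (4.81,-0.60)

Cross-section at z=7: (2.04,3.91) (-3.02,3.47) (-4.83,2.80) (-4.54,-0.57) (3.44,-6.32) (4.33,-4.89) (5.08,-1.76) (4.81,-0.60)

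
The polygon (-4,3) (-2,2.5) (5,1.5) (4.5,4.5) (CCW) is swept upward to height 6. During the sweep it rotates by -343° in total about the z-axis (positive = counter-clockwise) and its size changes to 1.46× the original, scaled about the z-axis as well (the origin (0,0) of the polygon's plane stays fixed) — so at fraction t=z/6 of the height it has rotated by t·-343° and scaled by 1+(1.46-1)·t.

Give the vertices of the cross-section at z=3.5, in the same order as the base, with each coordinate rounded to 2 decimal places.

Cross-section at z=3.5: (3.46,-5.32) (1.29,-3.85) (-6.61,0.39) (-7.32,-3.40)

t = z/height = 3.5/6 = 0.583333
s = 1 + (scale-1)·z/height = 1 + (1.46-1)·3.5/6 = 1.268333
θ = twist·z/height = -343°·3.5/6 = -200.0833° = -3.492113 rad
cos θ = -0.939194, sin θ = 0.343387 (intermediates below are computed at full precision and shown rounded to 5 d.p.)
v1: (-4,3) → rotate → (2.72662,-4.19113) → ×s → (3.45826,-5.31575) → (3.46,-5.32)
v2: (-2,2.5) → rotate → (1.01992,-3.03476) → ×s → (1.29360,-3.84909) → (1.29,-3.85)
v3: (5,1.5) → rotate → (-5.21105,0.30814) → ×s → (-6.60935,0.39083) → (-6.61,0.39)
v4: (4.5,4.5) → rotate → (-5.77161,-2.68113) → ×s → (-7.32033,-3.40057) → (-7.32,-3.40)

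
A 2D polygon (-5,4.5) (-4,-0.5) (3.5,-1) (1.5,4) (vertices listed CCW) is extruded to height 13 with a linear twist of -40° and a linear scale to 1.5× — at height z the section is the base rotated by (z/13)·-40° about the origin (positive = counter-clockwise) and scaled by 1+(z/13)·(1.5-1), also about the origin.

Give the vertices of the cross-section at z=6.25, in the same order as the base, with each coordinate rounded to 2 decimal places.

Cross-section at z=6.25: (-4.02,7.31) (-4.89,1.05) (3.69,-2.60) (3.39,4.07)

t = z/height = 6.25/13 = 0.480769
s = 1 + (scale-1)·z/height = 1 + (1.5-1)·6.25/13 = 1.240385
θ = twist·z/height = -40°·6.25/13 = -19.2308° = -0.335640 rad
cos θ = 0.944200, sin θ = -0.329374 (intermediates below are computed at full precision and shown rounded to 5 d.p.)
v1: (-5,4.5) → rotate → (-3.23882,5.89577) → ×s → (-4.01738,7.31302) → (-4.02,7.31)
v2: (-4,-0.5) → rotate → (-3.94149,0.84540) → ×s → (-4.88896,1.04862) → (-4.89,1.05)
v3: (3.5,-1) → rotate → (2.97532,-2.09701) → ×s → (3.69055,-2.60110) → (3.69,-2.60)
v4: (1.5,4) → rotate → (2.73379,3.28274) → ×s → (3.39096,4.07186) → (3.39,4.07)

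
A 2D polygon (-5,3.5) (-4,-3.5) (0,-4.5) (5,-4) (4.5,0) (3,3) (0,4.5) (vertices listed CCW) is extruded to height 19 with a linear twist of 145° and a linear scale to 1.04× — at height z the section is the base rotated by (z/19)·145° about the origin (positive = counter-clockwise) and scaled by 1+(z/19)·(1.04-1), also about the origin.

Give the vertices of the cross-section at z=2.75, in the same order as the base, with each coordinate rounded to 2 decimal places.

Cross-section at z=2.75: (-5.96,1.49) (-2.50,-4.73) (1.62,-4.23) (6.14,-1.96) (4.23,1.62) (1.74,3.90) (-1.62,4.23)

t = z/height = 2.75/19 = 0.144737
s = 1 + (scale-1)·z/height = 1 + (1.04-1)·2.75/19 = 1.005789
θ = twist·z/height = 145°·2.75/19 = 20.9868° = 0.366289 rad
cos θ = 0.933663, sin θ = 0.358154 (intermediates below are computed at full precision and shown rounded to 5 d.p.)
v1: (-5,3.5) → rotate → (-5.92185,1.47705) → ×s → (-5.95614,1.48560) → (-5.96,1.49)
v2: (-4,-3.5) → rotate → (-2.48111,-4.70043) → ×s → (-2.49548,-4.72765) → (-2.50,-4.73)
v3: (0,-4.5) → rotate → (1.61169,-4.20148) → ×s → (1.62102,-4.22581) → (1.62,-4.23)
v4: (5,-4) → rotate → (6.10093,-1.94388) → ×s → (6.13625,-1.95514) → (6.14,-1.96)
v5: (4.5,0) → rotate → (4.20148,1.61169) → ×s → (4.22581,1.62102) → (4.23,1.62)
v6: (3,3) → rotate → (1.72653,3.87545) → ×s → (1.73652,3.89789) → (1.74,3.90)
v7: (0,4.5) → rotate → (-1.61169,4.20148) → ×s → (-1.62102,4.22581) → (-1.62,4.23)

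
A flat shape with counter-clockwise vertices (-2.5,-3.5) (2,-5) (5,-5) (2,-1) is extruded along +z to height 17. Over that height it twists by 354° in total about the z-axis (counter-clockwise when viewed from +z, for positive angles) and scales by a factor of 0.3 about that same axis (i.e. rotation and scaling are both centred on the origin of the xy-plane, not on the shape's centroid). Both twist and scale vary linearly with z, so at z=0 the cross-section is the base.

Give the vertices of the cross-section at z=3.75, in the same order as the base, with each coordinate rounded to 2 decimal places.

t = z/height = 3.75/17 = 0.220588
s = 1 + (scale-1)·z/height = 1 + (0.3-1)·3.75/17 = 0.845588
θ = twist·z/height = 354°·3.75/17 = 78.0882° = 1.362897 rad
cos θ = 0.206405, sin θ = 0.978467 (intermediates below are computed at full precision and shown rounded to 5 d.p.)
v1: (-2.5,-3.5) → rotate → (2.90862,-3.16858) → ×s → (2.45950,-2.67932) → (2.46,-2.68)
v2: (2,-5) → rotate → (5.30514,0.92491) → ×s → (4.48597,0.78209) → (4.49,0.78)
v3: (5,-5) → rotate → (5.92436,3.86031) → ×s → (5.00957,3.26423) → (5.01,3.26)
v4: (2,-1) → rotate → (1.39128,1.75053) → ×s → (1.17645,1.48023) → (1.18,1.48)

Cross-section at z=3.75: (2.46,-2.68) (4.49,0.78) (5.01,3.26) (1.18,1.48)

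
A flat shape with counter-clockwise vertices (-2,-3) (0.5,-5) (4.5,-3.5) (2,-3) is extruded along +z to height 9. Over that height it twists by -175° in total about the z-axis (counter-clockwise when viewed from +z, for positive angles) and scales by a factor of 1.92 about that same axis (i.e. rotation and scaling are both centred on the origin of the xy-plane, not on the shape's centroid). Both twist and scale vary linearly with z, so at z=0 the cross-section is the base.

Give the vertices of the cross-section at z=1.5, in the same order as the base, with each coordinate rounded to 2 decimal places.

Cross-section at z=1.5: (-3.70,-1.90) (-2.31,-5.32) (2.56,-6.05) (0.33,-4.15)

t = z/height = 1.5/9 = 0.166667
s = 1 + (scale-1)·z/height = 1 + (1.92-1)·1.5/9 = 1.153333
θ = twist·z/height = -175°·1.5/9 = -29.1667° = -0.509054 rad
cos θ = 0.873206, sin θ = -0.487352 (intermediates below are computed at full precision and shown rounded to 5 d.p.)
v1: (-2,-3) → rotate → (-3.20847,-1.64491) → ×s → (-3.70043,-1.89713) → (-3.70,-1.90)
v2: (0.5,-5) → rotate → (-2.00016,-4.60970) → ×s → (-2.30685,-5.31653) → (-2.31,-5.32)
v3: (4.5,-3.5) → rotate → (2.22369,-5.24930) → ×s → (2.56466,-6.05420) → (2.56,-6.05)
v4: (2,-3) → rotate → (0.28436,-3.59432) → ×s → (0.32796,-4.14545) → (0.33,-4.15)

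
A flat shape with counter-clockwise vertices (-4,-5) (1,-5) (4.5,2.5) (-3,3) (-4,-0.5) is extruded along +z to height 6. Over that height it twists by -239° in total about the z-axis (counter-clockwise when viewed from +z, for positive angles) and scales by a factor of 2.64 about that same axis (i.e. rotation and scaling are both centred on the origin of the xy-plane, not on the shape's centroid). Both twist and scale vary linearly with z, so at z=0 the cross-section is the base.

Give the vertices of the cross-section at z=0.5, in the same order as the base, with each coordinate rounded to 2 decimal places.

t = z/height = 0.5/6 = 0.0833333
s = 1 + (scale-1)·z/height = 1 + (2.64-1)·0.5/6 = 1.136667
θ = twist·z/height = -239°·0.5/6 = -19.9167° = -0.347611 rad
cos θ = 0.940189, sin θ = -0.340653 (intermediates below are computed at full precision and shown rounded to 5 d.p.)
v1: (-4,-5) → rotate → (-5.46402,-3.33833) → ×s → (-6.21077,-3.79457) → (-6.21,-3.79)
v2: (1,-5) → rotate → (-0.76308,-5.04160) → ×s → (-0.86736,-5.73062) → (-0.87,-5.73)
v3: (4.5,2.5) → rotate → (5.08248,0.81753) → ×s → (5.77709,0.92926) → (5.78,0.93)
v4: (-3,3) → rotate → (-1.79861,3.84253) → ×s → (-2.04442,4.36767) → (-2.04,4.37)
v5: (-4,-0.5) → rotate → (-3.93108,0.89252) → ×s → (-4.46833,1.01450) → (-4.47,1.01)

Cross-section at z=0.5: (-6.21,-3.79) (-0.87,-5.73) (5.78,0.93) (-2.04,4.37) (-4.47,1.01)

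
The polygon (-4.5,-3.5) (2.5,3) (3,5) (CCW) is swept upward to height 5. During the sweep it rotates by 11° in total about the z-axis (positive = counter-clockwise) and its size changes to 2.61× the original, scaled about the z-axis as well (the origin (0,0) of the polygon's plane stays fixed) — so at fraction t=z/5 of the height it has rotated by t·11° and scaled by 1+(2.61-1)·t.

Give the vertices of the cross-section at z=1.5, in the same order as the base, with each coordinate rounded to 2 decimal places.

t = z/height = 1.5/5 = 0.3
s = 1 + (scale-1)·z/height = 1 + (2.61-1)·1.5/5 = 1.483000
θ = twist·z/height = 11°·1.5/5 = 3.3000° = 0.057596 rad
cos θ = 0.998342, sin θ = 0.057564 (intermediates below are computed at full precision and shown rounded to 5 d.p.)
v1: (-4.5,-3.5) → rotate → (-4.29106,-3.75323) → ×s → (-6.36365,-5.56605) → (-6.36,-5.57)
v2: (2.5,3) → rotate → (2.32316,3.13894) → ×s → (3.44525,4.65504) → (3.45,4.66)
v3: (3,5) → rotate → (2.70721,5.16440) → ×s → (4.01479,7.65881) → (4.01,7.66)

Cross-section at z=1.5: (-6.36,-5.57) (3.45,4.66) (4.01,7.66)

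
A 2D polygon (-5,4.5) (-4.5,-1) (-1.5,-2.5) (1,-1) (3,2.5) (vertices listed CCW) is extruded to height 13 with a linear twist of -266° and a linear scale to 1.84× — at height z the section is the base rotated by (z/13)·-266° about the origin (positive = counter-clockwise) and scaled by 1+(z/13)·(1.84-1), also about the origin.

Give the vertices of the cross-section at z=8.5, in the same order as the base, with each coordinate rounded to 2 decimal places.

Cross-section at z=8.5: (8.44,-6.11) (6.77,2.28) (1.90,4.10) (-1.70,1.38) (-4.21,-4.34)

t = z/height = 8.5/13 = 0.653846
s = 1 + (scale-1)·z/height = 1 + (1.84-1)·8.5/13 = 1.549231
θ = twist·z/height = -266°·8.5/13 = -173.9231° = -3.035530 rad
cos θ = -0.994381, sin θ = -0.105864 (intermediates below are computed at full precision and shown rounded to 5 d.p.)
v1: (-5,4.5) → rotate → (5.44829,-3.94540) → ×s → (8.44066,-6.11233) → (8.44,-6.11)
v2: (-4.5,-1) → rotate → (4.36885,1.47077) → ×s → (6.76836,2.27856) → (6.77,2.28)
v3: (-1.5,-2.5) → rotate → (1.22691,2.64475) → ×s → (1.90077,4.09732) → (1.90,4.10)
v4: (1,-1) → rotate → (-1.10024,0.88852) → ×s → (-1.70453,1.37652) → (-1.70,1.38)
v5: (3,2.5) → rotate → (-2.71848,-2.80354) → ×s → (-4.21156,-4.34333) → (-4.21,-4.34)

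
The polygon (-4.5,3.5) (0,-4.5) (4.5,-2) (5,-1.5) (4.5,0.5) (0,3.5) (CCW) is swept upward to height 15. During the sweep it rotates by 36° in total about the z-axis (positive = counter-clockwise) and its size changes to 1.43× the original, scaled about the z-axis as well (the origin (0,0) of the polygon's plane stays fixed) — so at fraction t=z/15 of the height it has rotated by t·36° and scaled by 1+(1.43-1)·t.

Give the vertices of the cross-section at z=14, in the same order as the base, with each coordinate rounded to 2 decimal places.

t = z/height = 14/15 = 0.933333
s = 1 + (scale-1)·z/height = 1 + (1.43-1)·14/15 = 1.401333
θ = twist·z/height = 36°·14/15 = 33.6000° = 0.586431 rad
cos θ = 0.832921, sin θ = 0.553392 (intermediates below are computed at full precision and shown rounded to 5 d.p.)
v1: (-4.5,3.5) → rotate → (-5.68502,0.42496) → ×s → (-7.96660,0.59551) → (-7.97,0.60)
v2: (0,-4.5) → rotate → (2.49026,-3.74815) → ×s → (3.48969,-5.25240) → (3.49,-5.25)
v3: (4.5,-2) → rotate → (4.85493,0.82442) → ×s → (6.80337,1.15529) → (6.80,1.16)
v4: (5,-1.5) → rotate → (4.99469,1.51758) → ×s → (6.99923,2.12663) → (7.00,2.13)
v5: (4.5,0.5) → rotate → (3.47145,2.90672) → ×s → (4.86466,4.07329) → (4.86,4.07)
v6: (0,3.5) → rotate → (-1.93687,2.91522) → ×s → (-2.71420,4.08520) → (-2.71,4.09)

Cross-section at z=14: (-7.97,0.60) (3.49,-5.25) (6.80,1.16) (7.00,2.13) (4.86,4.07) (-2.71,4.09)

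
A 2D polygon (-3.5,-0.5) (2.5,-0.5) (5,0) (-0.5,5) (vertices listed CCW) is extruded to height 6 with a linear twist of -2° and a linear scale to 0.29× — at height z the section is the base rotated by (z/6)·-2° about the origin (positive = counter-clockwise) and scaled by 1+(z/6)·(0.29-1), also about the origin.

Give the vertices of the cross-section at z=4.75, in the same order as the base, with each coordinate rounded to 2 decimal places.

t = z/height = 4.75/6 = 0.791667
s = 1 + (scale-1)·z/height = 1 + (0.29-1)·4.75/6 = 0.437917
θ = twist·z/height = -2°·4.75/6 = -1.5833° = -0.027634 rad
cos θ = 0.999618, sin θ = -0.027631 (intermediates below are computed at full precision and shown rounded to 5 d.p.)
v1: (-3.5,-0.5) → rotate → (-3.51248,-0.40310) → ×s → (-1.53817,-0.17652) → (-1.54,-0.18)
v2: (2.5,-0.5) → rotate → (2.48523,-0.56889) → ×s → (1.08832,-0.24912) → (1.09,-0.25)
v3: (5,0) → rotate → (4.99809,-0.13815) → ×s → (2.18875,-0.06050) → (2.19,-0.06)
v4: (-0.5,5) → rotate → (-0.36165,5.01191) → ×s → (-0.15837,2.19480) → (-0.16,2.19)

Cross-section at z=4.75: (-1.54,-0.18) (1.09,-0.25) (2.19,-0.06) (-0.16,2.19)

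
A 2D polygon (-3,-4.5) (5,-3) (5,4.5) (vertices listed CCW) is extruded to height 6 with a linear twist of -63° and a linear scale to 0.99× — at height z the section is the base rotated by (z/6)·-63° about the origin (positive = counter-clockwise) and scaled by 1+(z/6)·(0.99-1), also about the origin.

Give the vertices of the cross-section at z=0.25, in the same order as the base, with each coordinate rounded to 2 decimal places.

t = z/height = 0.25/6 = 0.0416667
s = 1 + (scale-1)·z/height = 1 + (0.99-1)·0.25/6 = 0.999583
θ = twist·z/height = -63°·0.25/6 = -2.6250° = -0.045815 rad
cos θ = 0.998951, sin θ = -0.045799 (intermediates below are computed at full precision and shown rounded to 5 d.p.)
v1: (-3,-4.5) → rotate → (-3.20295,-4.35788) → ×s → (-3.20161,-4.35607) → (-3.20,-4.36)
v2: (5,-3) → rotate → (4.85736,-3.22585) → ×s → (4.85533,-3.22450) → (4.86,-3.22)
v3: (5,4.5) → rotate → (5.20085,4.26628) → ×s → (5.19868,4.26451) → (5.20,4.26)

Cross-section at z=0.25: (-3.20,-4.36) (4.86,-3.22) (5.20,4.26)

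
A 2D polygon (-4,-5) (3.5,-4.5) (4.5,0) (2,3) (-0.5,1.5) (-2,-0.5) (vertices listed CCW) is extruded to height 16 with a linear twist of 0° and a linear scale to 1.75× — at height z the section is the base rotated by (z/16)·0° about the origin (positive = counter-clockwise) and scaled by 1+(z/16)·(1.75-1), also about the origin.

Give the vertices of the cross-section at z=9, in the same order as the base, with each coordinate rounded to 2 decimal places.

t = z/height = 9/16 = 0.5625
s = 1 + (scale-1)·z/height = 1 + (1.75-1)·9/16 = 1.421875
θ = twist·z/height = 0°·9/16 = 0.0000° = 0.000000 rad
cos θ = 1.000000, sin θ = 0.000000 (intermediates below are computed at full precision and shown rounded to 5 d.p.)
v1: (-4,-5) → rotate → (-4.00000,-5.00000) → ×s → (-5.68750,-7.10938) → (-5.69,-7.11)
v2: (3.5,-4.5) → rotate → (3.50000,-4.50000) → ×s → (4.97656,-6.39844) → (4.98,-6.40)
v3: (4.5,0) → rotate → (4.50000,0.00000) → ×s → (6.39844,0.00000) → (6.40,0.00)
v4: (2,3) → rotate → (2.00000,3.00000) → ×s → (2.84375,4.26562) → (2.84,4.27)
v5: (-0.5,1.5) → rotate → (-0.50000,1.50000) → ×s → (-0.71094,2.13281) → (-0.71,2.13)
v6: (-2,-0.5) → rotate → (-2.00000,-0.50000) → ×s → (-2.84375,-0.71094) → (-2.84,-0.71)

Cross-section at z=9: (-5.69,-7.11) (4.98,-6.40) (6.40,0.00) (2.84,4.27) (-0.71,2.13) (-2.84,-0.71)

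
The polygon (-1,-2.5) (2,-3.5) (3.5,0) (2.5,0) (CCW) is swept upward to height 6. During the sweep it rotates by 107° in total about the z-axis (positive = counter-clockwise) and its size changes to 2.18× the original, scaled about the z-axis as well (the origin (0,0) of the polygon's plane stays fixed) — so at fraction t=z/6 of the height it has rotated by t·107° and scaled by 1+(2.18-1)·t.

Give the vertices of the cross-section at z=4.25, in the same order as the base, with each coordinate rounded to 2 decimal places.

Cross-section at z=4.25: (4.00,-2.91) (7.13,1.98) (1.58,6.23) (1.13,4.45)

t = z/height = 4.25/6 = 0.708333
s = 1 + (scale-1)·z/height = 1 + (2.18-1)·4.25/6 = 1.835833
θ = twist·z/height = 107°·4.25/6 = 75.7917° = 1.322814 rad
cos θ = 0.245448, sin θ = 0.969410 (intermediates below are computed at full precision and shown rounded to 5 d.p.)
v1: (-1,-2.5) → rotate → (2.17808,-1.58303) → ×s → (3.99858,-2.90618) → (4.00,-2.91)
v2: (2,-3.5) → rotate → (3.88383,1.07975) → ×s → (7.13007,1.98224) → (7.13,1.98)
v3: (3.5,0) → rotate → (0.85907,3.39293) → ×s → (1.57711,6.22886) → (1.58,6.23)
v4: (2.5,0) → rotate → (0.61362,2.42352) → ×s → (1.12651,4.44919) → (1.13,4.45)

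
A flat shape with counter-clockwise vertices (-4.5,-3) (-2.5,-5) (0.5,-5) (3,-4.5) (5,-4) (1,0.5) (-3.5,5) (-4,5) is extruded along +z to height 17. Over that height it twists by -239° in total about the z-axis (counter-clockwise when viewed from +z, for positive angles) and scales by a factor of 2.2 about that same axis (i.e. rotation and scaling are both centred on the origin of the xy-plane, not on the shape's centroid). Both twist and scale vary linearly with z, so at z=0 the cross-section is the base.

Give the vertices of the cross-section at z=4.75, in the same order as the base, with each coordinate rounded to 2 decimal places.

t = z/height = 4.75/17 = 0.279412
s = 1 + (scale-1)·z/height = 1 + (2.2-1)·4.75/17 = 1.335294
θ = twist·z/height = -239°·4.75/17 = -66.7794° = -1.165521 rad
cos θ = 0.394272, sin θ = -0.918994 (intermediates below are computed at full precision and shown rounded to 5 d.p.)
v1: (-4.5,-3) → rotate → (-4.53121,2.95266) → ×s → (-6.05049,3.94266) → (-6.05,3.94)
v2: (-2.5,-5) → rotate → (-5.58065,0.32612) → ×s → (-7.45181,0.43547) → (-7.45,0.44)
v3: (0.5,-5) → rotate → (-4.39783,-2.43086) → ×s → (-5.87240,-3.24591) → (-5.87,-3.25)
v4: (3,-4.5) → rotate → (-2.95266,-4.53121) → ×s → (-3.94266,-6.05049) → (-3.94,-6.05)
v5: (5,-4) → rotate → (-1.70461,-6.17206) → ×s → (-2.27616,-8.24151) → (-2.28,-8.24)
v6: (1,0.5) → rotate → (0.85377,-0.72186) → ×s → (1.14003,-0.96389) → (1.14,-0.96)
v7: (-3.5,5) → rotate → (3.21502,5.18784) → ×s → (4.29299,6.92729) → (4.29,6.93)
v8: (-4,5) → rotate → (3.01788,5.64734) → ×s → (4.02976,7.54085) → (4.03,7.54)

Cross-section at z=4.75: (-6.05,3.94) (-7.45,0.44) (-5.87,-3.25) (-3.94,-6.05) (-2.28,-8.24) (1.14,-0.96) (4.29,6.93) (4.03,7.54)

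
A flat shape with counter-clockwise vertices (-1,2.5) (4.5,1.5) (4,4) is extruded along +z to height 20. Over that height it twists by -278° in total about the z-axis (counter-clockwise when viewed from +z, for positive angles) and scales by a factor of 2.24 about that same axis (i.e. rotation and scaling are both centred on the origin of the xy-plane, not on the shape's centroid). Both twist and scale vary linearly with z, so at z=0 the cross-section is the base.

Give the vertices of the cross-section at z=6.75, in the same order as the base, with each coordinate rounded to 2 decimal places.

t = z/height = 6.75/20 = 0.3375
s = 1 + (scale-1)·z/height = 1 + (2.24-1)·6.75/20 = 1.418500
θ = twist·z/height = -278°·6.75/20 = -93.8250° = -1.637555 rad
cos θ = -0.066709, sin θ = -0.997772 (intermediates below are computed at full precision and shown rounded to 5 d.p.)
v1: (-1,2.5) → rotate → (2.56114,0.83100) → ×s → (3.63298,1.17877) → (3.63,1.18)
v2: (4.5,1.5) → rotate → (1.19647,-4.59004) → ×s → (1.69719,-6.51097) → (1.70,-6.51)
v3: (4,4) → rotate → (3.72425,-4.25793) → ×s → (5.28285,-6.03987) → (5.28,-6.04)

Cross-section at z=6.75: (3.63,1.18) (1.70,-6.51) (5.28,-6.04)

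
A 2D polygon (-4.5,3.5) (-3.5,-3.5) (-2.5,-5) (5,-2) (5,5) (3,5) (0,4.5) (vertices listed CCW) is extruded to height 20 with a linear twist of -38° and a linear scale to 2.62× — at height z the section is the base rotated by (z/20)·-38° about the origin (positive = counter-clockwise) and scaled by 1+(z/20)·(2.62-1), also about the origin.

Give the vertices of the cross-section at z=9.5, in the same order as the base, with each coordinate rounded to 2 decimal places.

Cross-section at z=9.5: (-5.65,8.36) (-7.81,-3.97) (-6.95,-7.04) (7.32,-6.11) (11.15,5.67) (7.79,6.77) (2.47,7.57)

t = z/height = 9.5/20 = 0.475
s = 1 + (scale-1)·z/height = 1 + (2.62-1)·9.5/20 = 1.769500
θ = twist·z/height = -38°·9.5/20 = -18.0500° = -0.315032 rad
cos θ = 0.950786, sin θ = -0.309847 (intermediates below are computed at full precision and shown rounded to 5 d.p.)
v1: (-4.5,3.5) → rotate → (-3.19408,4.72206) → ×s → (-5.65192,8.35569) → (-5.65,8.36)
v2: (-3.5,-3.5) → rotate → (-4.41222,-2.24329) → ×s → (-7.80742,-3.96950) → (-7.81,-3.97)
v3: (-2.5,-5) → rotate → (-3.92620,-3.97932) → ×s → (-6.94741,-7.04140) → (-6.95,-7.04)
v4: (5,-2) → rotate → (4.13424,-3.45081) → ×s → (7.31554,-6.10620) → (7.32,-6.11)
v5: (5,5) → rotate → (6.30317,3.20470) → ×s → (11.15345,5.67071) → (11.15,5.67)
v6: (3,5) → rotate → (4.40159,3.82439) → ×s → (7.78862,6.76726) → (7.79,6.77)
v7: (0,4.5) → rotate → (1.39431,4.27854) → ×s → (2.46723,7.57088) → (2.47,7.57)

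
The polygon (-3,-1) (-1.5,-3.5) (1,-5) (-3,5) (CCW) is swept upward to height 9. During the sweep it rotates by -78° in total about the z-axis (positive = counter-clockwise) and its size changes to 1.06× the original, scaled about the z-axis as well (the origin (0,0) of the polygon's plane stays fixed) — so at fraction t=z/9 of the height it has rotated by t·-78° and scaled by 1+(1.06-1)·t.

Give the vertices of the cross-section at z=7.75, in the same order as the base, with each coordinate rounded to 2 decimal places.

Cross-section at z=7.75: (-2.19,2.50) (-4.00,0.03) (-4.44,-3.01) (3.62,4.95)

t = z/height = 7.75/9 = 0.861111
s = 1 + (scale-1)·z/height = 1 + (1.06-1)·7.75/9 = 1.051667
θ = twist·z/height = -78°·7.75/9 = -67.1667° = -1.172279 rad
cos θ = 0.388052, sin θ = -0.921638 (intermediates below are computed at full precision and shown rounded to 5 d.p.)
v1: (-3,-1) → rotate → (-2.08579,2.37686) → ×s → (-2.19356,2.49967) → (-2.19,2.50)
v2: (-1.5,-3.5) → rotate → (-3.80781,0.02427) → ×s → (-4.00455,0.02553) → (-4.00,0.03)
v3: (1,-5) → rotate → (-4.22014,-2.86190) → ×s → (-4.43818,-3.00976) → (-4.44,-3.01)
v4: (-3,5) → rotate → (3.44403,4.70517) → ×s → (3.62197,4.94827) → (3.62,4.95)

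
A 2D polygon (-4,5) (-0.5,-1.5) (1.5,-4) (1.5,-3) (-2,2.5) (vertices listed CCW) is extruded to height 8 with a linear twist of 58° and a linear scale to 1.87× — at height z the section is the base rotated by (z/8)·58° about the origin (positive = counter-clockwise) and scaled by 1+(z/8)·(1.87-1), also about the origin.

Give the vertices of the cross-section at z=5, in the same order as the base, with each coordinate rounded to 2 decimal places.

Cross-section at z=5: (-9.54,2.57) (0.75,-2.32) (5.52,-3.61) (4.61,-2.37) (-4.77,1.29)

t = z/height = 5/8 = 0.625
s = 1 + (scale-1)·z/height = 1 + (1.87-1)·5/8 = 1.543750
θ = twist·z/height = 58°·5/8 = 36.2500° = 0.632682 rad
cos θ = 0.806445, sin θ = 0.591310 (intermediates below are computed at full precision and shown rounded to 5 d.p.)
v1: (-4,5) → rotate → (-6.18233,1.66698) → ×s → (-9.54397,2.57341) → (-9.54,2.57)
v2: (-0.5,-1.5) → rotate → (0.48374,-1.50532) → ×s → (0.74678,-2.32384) → (0.75,-2.32)
v3: (1.5,-4) → rotate → (3.57491,-2.33881) → ×s → (5.51876,-3.61054) → (5.52,-3.61)
v4: (1.5,-3) → rotate → (2.98360,-1.53237) → ×s → (4.60593,-2.36560) → (4.61,-2.37)
v5: (-2,2.5) → rotate → (-3.09116,0.83349) → ×s → (-4.77198,1.28670) → (-4.77,1.29)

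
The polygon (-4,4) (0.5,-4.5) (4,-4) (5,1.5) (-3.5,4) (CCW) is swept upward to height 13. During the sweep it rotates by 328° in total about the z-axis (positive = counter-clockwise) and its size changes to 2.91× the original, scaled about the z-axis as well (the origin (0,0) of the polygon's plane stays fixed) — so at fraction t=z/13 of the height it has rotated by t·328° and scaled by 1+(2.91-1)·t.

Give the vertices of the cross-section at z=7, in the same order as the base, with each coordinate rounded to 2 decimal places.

Cross-section at z=7: (7.62,-8.58) (-0.47,9.17) (-7.62,8.58) (-10.30,-2.44) (6.61,-8.52)

t = z/height = 7/13 = 0.538462
s = 1 + (scale-1)·z/height = 1 + (2.91-1)·7/13 = 2.028462
θ = twist·z/height = 328°·7/13 = 176.6154° = 3.082520 rad
cos θ = -0.998256, sin θ = 0.059038 (intermediates below are computed at full precision and shown rounded to 5 d.p.)
v1: (-4,4) → rotate → (3.75687,-4.22918) → ×s → (7.62067,-8.57872) → (7.62,-8.58)
v2: (0.5,-4.5) → rotate → (-0.23346,4.52167) → ×s → (-0.47356,9.17203) → (-0.47,9.17)
v3: (4,-4) → rotate → (-3.75687,4.22918) → ×s → (-7.62067,8.57872) → (-7.62,8.58)
v4: (5,1.5) → rotate → (-5.07984,-1.20219) → ×s → (-10.30425,-2.43860) → (-10.30,-2.44)
v5: (-3.5,4) → rotate → (3.25774,-4.19966) → ×s → (6.60820,-8.51884) → (6.61,-8.52)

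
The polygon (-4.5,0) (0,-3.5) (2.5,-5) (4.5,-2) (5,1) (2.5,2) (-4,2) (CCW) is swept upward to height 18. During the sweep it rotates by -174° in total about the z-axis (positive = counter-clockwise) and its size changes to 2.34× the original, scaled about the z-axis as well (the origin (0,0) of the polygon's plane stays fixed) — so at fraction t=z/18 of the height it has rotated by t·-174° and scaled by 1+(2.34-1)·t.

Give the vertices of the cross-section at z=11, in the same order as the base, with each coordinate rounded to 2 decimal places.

t = z/height = 11/18 = 0.611111
s = 1 + (scale-1)·z/height = 1 + (2.34-1)·11/18 = 1.818889
θ = twist·z/height = -174°·11/18 = -106.3333° = -1.855867 rad
cos θ = -0.281225, sin θ = -0.959642 (intermediates below are computed at full precision and shown rounded to 5 d.p.)
v1: (-4.5,0) → rotate → (1.26551,4.31839) → ×s → (2.30183,7.85467) → (2.30,7.85)
v2: (0,-3.5) → rotate → (-3.35875,0.98429) → ×s → (-6.10919,1.79031) → (-6.11,1.79)
v3: (2.5,-5) → rotate → (-5.50127,-0.99298) → ×s → (-10.00620,-1.80612) → (-10.01,-1.81)
v4: (4.5,-2) → rotate → (-3.18480,-3.75594) → ×s → (-5.79279,-6.83163) → (-5.79,-6.83)
v5: (5,1) → rotate → (-0.44648,-5.07943) → ×s → (-0.81210,-9.23893) → (-0.81,-9.24)
v6: (2.5,2) → rotate → (1.21622,-2.96155) → ×s → (2.21217,-5.38674) → (2.21,-5.39)
v7: (-4,2) → rotate → (3.04418,3.27612) → ×s → (5.53703,5.95889) → (5.54,5.96)

Cross-section at z=11: (2.30,7.85) (-6.11,1.79) (-10.01,-1.81) (-5.79,-6.83) (-0.81,-9.24) (2.21,-5.39) (5.54,5.96)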